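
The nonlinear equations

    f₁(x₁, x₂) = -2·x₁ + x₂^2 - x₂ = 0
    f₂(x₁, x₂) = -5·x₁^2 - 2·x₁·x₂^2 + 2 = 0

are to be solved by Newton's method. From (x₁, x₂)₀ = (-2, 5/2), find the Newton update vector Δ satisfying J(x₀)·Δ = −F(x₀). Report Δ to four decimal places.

At (-2, 5/2): F = (7.7500, 7.0000).
Jacobian J = [[-2, 2·x₂ - 1], [-10·x₁ - 2·x₂^2, -4·x₁·x₂]].
At the point, J = [[-2.0000, 4.0000], [7.5000, 20.0000]] (det J = -70.0000).
Solving J·Δ = −F gives Δ = (1.8143, -1.0304).

(1.8143, -1.0304)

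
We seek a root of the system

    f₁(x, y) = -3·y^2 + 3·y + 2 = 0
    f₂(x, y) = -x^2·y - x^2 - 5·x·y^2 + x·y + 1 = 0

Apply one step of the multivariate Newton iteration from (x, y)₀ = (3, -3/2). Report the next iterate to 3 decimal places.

(2.724, -0.729)

At (3, -3/2): F = (-9.250, -32.750).
Jacobian J = [[0, -6·y + 3], [-2·x·y - 2·x - 5·y^2 + y, -x^2 - 10·x·y + x]].
At the point, J = [[0.000, 12.000], [-9.750, 39.000]] (det J = 117.000).
Solving J·Δ = −F gives Δ = (-0.276, 0.771).
Then the next iterate is (x, y)₁ = (2.724, -0.729).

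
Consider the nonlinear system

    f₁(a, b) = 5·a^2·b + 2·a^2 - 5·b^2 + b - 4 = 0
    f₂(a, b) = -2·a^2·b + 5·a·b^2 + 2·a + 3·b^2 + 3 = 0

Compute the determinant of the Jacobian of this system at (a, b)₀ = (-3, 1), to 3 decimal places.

1080.000

J = [[10·a·b + 4·a, 5·a^2 - 10·b + 1], [-4·a·b + 5·b^2 + 2, -2·a^2 + 10·a·b + 6·b]].
At the point, J = [[-42.000, 36.000], [19.000, -42.000]].
det J = 1080.000.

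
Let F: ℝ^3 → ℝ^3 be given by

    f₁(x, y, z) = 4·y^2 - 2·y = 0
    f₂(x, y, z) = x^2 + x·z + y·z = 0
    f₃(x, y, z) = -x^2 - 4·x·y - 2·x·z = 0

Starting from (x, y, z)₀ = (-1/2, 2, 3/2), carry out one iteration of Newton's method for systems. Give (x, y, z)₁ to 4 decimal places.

At (-1/2, 2, 3/2): F = (12.0000, 2.5000, 5.2500).
Jacobian J = [[0, 8·y - 2, 0], [2·x + z, z, x + y], [-2·x - 4·y - 2·z, -4·x, -2·x]].
At the point, J = [[0.0000, 14.0000, 0.0000], [0.5000, 1.5000, 1.5000], [-10.0000, 2.0000, 1.0000]] (det J = -217.0000).
Solving J·Δ = −F gives Δ = (0.2638, -0.8571, -0.8975).
Then the next iterate is (x, y, z)₁ = (-0.2362, 1.1429, 0.6025).

(-0.2362, 1.1429, 0.6025)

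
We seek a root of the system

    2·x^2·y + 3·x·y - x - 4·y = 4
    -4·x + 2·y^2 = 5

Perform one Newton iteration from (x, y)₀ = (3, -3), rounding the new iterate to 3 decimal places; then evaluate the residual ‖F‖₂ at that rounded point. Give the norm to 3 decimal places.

At (3, -3): F = (-76.000, 1.000).
Jacobian J = [[4·x·y + 3·y - 1, 2·x^2 + 3·x - 4], [-4, 4·y]].
At the point, J = [[-46.000, 23.000], [-4.000, -12.000]] (det J = 644.000).
Solving J·Δ = −F gives Δ = (-1.380, 0.543).
Then the next iterate is (x, y)₁ = (1.620, -2.457).
Re-evaluating at (1.620, -2.457): F = (-20.62932, 0.59370), so ‖F‖₂ = 20.638.

20.638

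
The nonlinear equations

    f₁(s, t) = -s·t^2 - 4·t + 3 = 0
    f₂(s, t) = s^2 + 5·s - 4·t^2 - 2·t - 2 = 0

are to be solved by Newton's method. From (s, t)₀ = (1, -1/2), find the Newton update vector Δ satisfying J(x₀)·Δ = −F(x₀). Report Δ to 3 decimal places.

(-1.049, 1.671)

At (1, -1/2): F = (4.750, 4.000).
Jacobian J = [[-t^2, -2·s·t - 4], [2·s + 5, -8·t - 2]].
At the point, J = [[-0.250, -3.000], [7.000, 2.000]] (det J = 20.500).
Solving J·Δ = −F gives Δ = (-1.049, 1.671).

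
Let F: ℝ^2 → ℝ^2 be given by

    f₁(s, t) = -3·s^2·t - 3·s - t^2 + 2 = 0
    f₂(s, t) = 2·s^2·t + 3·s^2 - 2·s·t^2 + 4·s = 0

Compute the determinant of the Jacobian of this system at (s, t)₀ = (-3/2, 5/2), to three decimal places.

J = [[-6·s·t - 3, -3·s^2 - 2·t], [4·s·t + 6·s - 2·t^2 + 4, 2·s^2 - 4·s·t]].
At the point, J = [[19.500, -11.750], [-32.500, 19.500]].
det J = -1.625.

-1.625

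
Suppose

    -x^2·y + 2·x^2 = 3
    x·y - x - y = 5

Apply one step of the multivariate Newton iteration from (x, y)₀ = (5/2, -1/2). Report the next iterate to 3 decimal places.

(5.980, 8.480)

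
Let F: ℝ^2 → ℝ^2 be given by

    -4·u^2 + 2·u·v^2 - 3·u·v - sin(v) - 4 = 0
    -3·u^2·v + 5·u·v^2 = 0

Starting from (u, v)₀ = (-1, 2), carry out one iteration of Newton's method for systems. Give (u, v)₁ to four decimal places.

(0.5811, 3.0694)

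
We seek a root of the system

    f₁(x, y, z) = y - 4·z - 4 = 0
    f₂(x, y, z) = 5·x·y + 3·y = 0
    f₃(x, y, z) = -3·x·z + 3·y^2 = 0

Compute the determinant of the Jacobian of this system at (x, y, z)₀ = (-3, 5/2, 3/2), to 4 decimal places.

J = [[0, 1, -4], [5·y, 5·x + 3, 0], [-3·z, 6·y, -3·x]].
At the point, J = [[0.0000, 1.0000, -4.0000], [12.5000, -12.0000, 0.0000], [-4.5000, 15.0000, 9.0000]].
det J = -646.5000.

-646.5000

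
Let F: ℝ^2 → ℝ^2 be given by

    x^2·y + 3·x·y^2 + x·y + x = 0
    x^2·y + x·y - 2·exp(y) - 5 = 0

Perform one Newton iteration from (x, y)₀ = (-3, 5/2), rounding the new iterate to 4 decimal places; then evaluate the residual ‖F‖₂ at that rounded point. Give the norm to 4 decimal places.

At (-3, 5/2): F = (-44.2500, -14.364988).
Jacobian J = [[2·x·y + 3·y^2 + y + 1, x^2 + 6·x·y + x], [2·x·y + y, x^2 + x - 2·exp(y)]].
At the point, J = [[7.2500, -39.0000], [-12.5000, -18.364988]] (det J = -620.646162).
Solving J·Δ = −F gives Δ = (0.4067, -1.0590).
Then the next iterate is (x, y)₁ = (-2.5933, 1.4410).
Re-evaluating at (-2.5933, 1.4410): F = (-12.794040, -7.495762), so ‖F‖₂ = 14.8281.

14.8281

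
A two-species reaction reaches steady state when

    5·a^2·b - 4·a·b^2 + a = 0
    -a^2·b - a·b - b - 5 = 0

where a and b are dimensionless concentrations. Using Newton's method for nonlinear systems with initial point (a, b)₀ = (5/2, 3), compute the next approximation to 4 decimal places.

(1.3478, 1.6143)

At (5/2, 3): F = (6.2500, -34.2500).
Jacobian J = [[10·a·b - 4·b^2 + 1, 5·a^2 - 8·a·b], [-2·a·b - b, -a^2 - a - 1]].
At the point, J = [[40.0000, -28.7500], [-18.0000, -9.7500]] (det J = -907.5000).
Solving J·Δ = −F gives Δ = (-1.1522, -1.3857).
Then the next iterate is (a, b)₁ = (1.3478, 1.6143).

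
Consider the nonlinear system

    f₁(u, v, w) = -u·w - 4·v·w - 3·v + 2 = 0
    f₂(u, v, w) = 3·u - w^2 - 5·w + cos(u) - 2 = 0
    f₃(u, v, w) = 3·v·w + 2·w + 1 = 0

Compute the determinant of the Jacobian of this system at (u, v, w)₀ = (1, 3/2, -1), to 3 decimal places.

J = [[-w, -4·w - 3, -u - 4·v], [-sin(u) + 3, 0, -2·w - 5], [0, 3·w, 3·v + 2]].
At the point, J = [[1.000, 1.000, -7.000], [2.15853, 0.000, -3.000], [0.000, -3.000, 6.500]].
det J = 22.299.

22.299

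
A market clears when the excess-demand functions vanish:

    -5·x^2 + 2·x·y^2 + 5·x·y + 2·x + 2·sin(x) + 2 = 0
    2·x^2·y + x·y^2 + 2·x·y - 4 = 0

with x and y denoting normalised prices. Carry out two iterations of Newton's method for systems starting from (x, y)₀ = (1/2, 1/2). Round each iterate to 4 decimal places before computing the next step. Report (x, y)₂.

(2.5906, -2.7881)

At (1/2, 1/2): F = (4.208851, -3.1250).
Jacobian J = [[-10·x + 2·y^2 + 5·y + 2·cos(x) + 2, 4·x·y + 5·x], [4·x·y + y^2 + 2·y, 2·x^2 + 2·x·y + 2·x]].
At the point, J = [[1.755165, 3.5000], [2.2500, 2.0000]] (det J = -4.364670).
Solving J·Δ = −F gives Δ = (4.4345, -3.4263).
Then the next iterate is (x, y)₁ = (4.9345, -2.9263).
Round to (4.9345, -2.9263) and repeat: F = (-99.516924, -133.131044), J = [[-44.409458, -33.086809], [-55.048678, 29.687926]].
Δ = (-2.3439, 0.1382), so (x, y)₂ = (2.5906, -2.7881).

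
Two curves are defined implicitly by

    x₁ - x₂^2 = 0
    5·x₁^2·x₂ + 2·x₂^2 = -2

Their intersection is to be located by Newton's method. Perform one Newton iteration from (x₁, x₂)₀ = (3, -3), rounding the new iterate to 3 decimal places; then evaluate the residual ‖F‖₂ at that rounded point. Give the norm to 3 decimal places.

33.690

At (3, -3): F = (-6.000, -115.000).
Jacobian J = [[1, -2·x₂], [10·x₁·x₂, 5·x₁^2 + 4·x₂]].
At the point, J = [[1.000, 6.000], [-90.000, 33.000]] (det J = 573.000).
Solving J·Δ = −F gives Δ = (-0.859, 1.143).
Then the next iterate is (x₁, x₂)₁ = (2.141, -1.857).
Re-evaluating at (2.141, -1.857): F = (-1.30745, -33.66444), so ‖F‖₂ = 33.690.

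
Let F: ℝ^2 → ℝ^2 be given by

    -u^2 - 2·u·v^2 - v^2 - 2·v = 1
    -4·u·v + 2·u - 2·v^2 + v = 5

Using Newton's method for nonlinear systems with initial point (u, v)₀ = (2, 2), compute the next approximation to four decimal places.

(3.4792, -0.1250)

At (2, 2): F = (-29.0000, -23.0000).
Jacobian J = [[-2·u - 2·v^2, -4·u·v - 2·v - 2], [-4·v + 2, -4·u - 4·v + 1]].
At the point, J = [[-12.0000, -22.0000], [-6.0000, -15.0000]] (det J = 48.0000).
Solving J·Δ = −F gives Δ = (1.4792, -2.1250).
Then the next iterate is (u, v)₁ = (3.4792, -0.1250).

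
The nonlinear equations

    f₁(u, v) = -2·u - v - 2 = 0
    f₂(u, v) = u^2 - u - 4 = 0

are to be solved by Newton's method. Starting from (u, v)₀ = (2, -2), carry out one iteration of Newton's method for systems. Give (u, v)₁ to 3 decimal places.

(2.667, -7.333)

At (2, -2): F = (-4.000, -2.000).
Jacobian J = [[-2, -1], [2·u - 1, 0]].
At the point, J = [[-2.000, -1.000], [3.000, 0.000]] (det J = 3.000).
Solving J·Δ = −F gives Δ = (0.667, -5.333).
Then the next iterate is (u, v)₁ = (2.667, -7.333).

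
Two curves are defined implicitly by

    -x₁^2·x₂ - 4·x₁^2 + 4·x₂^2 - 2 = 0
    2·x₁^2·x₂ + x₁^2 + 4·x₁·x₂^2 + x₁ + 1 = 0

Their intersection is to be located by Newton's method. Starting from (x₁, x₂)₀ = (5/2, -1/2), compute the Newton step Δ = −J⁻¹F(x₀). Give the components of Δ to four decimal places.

(0.1855, -2.5484)

At (5/2, -1/2): F = (-22.8750, 6.0000).
Jacobian J = [[-2·x₁·x₂ - 8·x₁, -x₁^2 + 8·x₂], [4·x₁·x₂ + 2·x₁ + 4·x₂^2 + 1, 2·x₁^2 + 8·x₁·x₂]].
At the point, J = [[-17.5000, -10.2500], [2.0000, 2.5000]] (det J = -23.2500).
Solving J·Δ = −F gives Δ = (0.1855, -2.5484).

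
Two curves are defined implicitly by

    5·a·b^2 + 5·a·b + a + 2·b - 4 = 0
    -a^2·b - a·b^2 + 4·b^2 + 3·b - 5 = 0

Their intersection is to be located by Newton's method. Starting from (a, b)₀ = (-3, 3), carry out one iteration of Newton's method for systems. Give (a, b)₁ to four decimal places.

(-2.2328, 1.6971)

At (-3, 3): F = (-181.0000, 40.0000).
Jacobian J = [[5·b^2 + 5·b + 1, 10·a·b + 5·a + 2], [-2·a·b - b^2, -a^2 - 2·a·b + 8·b + 3]].
At the point, J = [[61.0000, -103.0000], [9.0000, 36.0000]] (det J = 3123.0000).
Solving J·Δ = −F gives Δ = (0.7672, -1.3029).
Then the next iterate is (a, b)₁ = (-2.2328, 1.6971).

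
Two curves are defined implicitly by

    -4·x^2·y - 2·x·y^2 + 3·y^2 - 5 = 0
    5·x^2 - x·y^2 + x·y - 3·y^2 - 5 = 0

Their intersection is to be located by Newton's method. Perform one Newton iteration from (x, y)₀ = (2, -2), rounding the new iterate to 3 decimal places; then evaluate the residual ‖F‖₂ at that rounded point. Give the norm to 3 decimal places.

6.139

At (2, -2): F = (23.000, -9.000).
Jacobian J = [[-8·x·y - 2·y^2, -4·x^2 - 4·x·y + 6·y], [10·x - y^2 + y, -2·x·y + x - 6·y]].
At the point, J = [[24.000, -12.000], [14.000, 22.000]] (det J = 696.000).
Solving J·Δ = −F gives Δ = (-0.572, 0.773).
Then the next iterate is (x, y)₁ = (1.428, -1.227).
Re-evaluating at (1.428, -1.227): F = (5.22511, -3.22272), so ‖F‖₂ = 6.139.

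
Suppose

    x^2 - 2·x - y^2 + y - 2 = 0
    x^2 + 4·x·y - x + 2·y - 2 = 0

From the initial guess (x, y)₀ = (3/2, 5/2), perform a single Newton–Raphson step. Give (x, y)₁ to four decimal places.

At (3/2, 5/2): F = (-6.5000, 18.7500).
Jacobian J = [[2·x - 2, -2·y + 1], [2·x + 4·y - 1, 4·x + 2]].
At the point, J = [[1.0000, -4.0000], [12.0000, 8.0000]] (det J = 56.0000).
Solving J·Δ = −F gives Δ = (-0.4107, -1.7277).
Then the next iterate is (x, y)₁ = (1.0893, 0.7723).

(1.0893, 0.7723)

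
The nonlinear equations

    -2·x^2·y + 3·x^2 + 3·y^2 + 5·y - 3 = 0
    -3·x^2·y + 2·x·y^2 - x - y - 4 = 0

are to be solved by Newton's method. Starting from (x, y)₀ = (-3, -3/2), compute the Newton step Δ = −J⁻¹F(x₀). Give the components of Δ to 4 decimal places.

(0.6529, 1.2158)

At (-3, -3/2): F = (50.2500, 27.5000).
Jacobian J = [[-4·x·y + 6·x, -2·x^2 + 6·y + 5], [-6·x·y + 2·y^2 - 1, -3·x^2 + 4·x·y - 1]].
At the point, J = [[-36.0000, -22.0000], [-23.5000, -10.0000]] (det J = -157.0000).
Solving J·Δ = −F gives Δ = (0.6529, 1.2158).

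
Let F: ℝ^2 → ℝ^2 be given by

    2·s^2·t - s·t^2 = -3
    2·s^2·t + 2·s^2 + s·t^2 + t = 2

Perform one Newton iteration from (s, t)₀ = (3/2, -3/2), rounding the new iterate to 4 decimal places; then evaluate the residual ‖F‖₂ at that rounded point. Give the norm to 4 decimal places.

254.1833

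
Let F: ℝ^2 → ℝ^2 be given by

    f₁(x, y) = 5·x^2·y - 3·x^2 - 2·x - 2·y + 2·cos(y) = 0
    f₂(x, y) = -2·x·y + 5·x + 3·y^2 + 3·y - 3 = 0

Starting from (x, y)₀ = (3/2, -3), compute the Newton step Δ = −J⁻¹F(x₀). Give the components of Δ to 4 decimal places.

(-0.4544, 1.4723)

At (3/2, -3): F = (-39.479985, 31.5000).
Jacobian J = [[10·x·y - 6·x - 2, 5·x^2 - 2·sin(y) - 2], [-2·y + 5, -2·x + 6·y + 3]].
At the point, J = [[-56.0000, 9.532240], [11.0000, -18.0000]] (det J = 903.145360).
Solving J·Δ = −F gives Δ = (-0.4544, 1.4723).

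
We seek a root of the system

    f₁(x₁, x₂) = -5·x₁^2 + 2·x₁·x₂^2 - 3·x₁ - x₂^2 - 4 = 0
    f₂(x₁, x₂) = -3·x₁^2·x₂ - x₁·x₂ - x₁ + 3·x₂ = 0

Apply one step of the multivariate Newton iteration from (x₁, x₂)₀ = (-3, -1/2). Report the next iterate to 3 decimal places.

(-1.469, -0.550)

At (-3, -1/2): F = (-41.750, 13.500).
Jacobian J = [[-10·x₁ + 2·x₂^2 - 3, 4·x₁·x₂ - 2·x₂], [-6·x₁·x₂ - x₂ - 1, -3·x₁^2 - x₁ + 3]].
At the point, J = [[27.500, 7.000], [-9.500, -21.000]] (det J = -511.000).
Solving J·Δ = −F gives Δ = (1.531, -0.050).
Then the next iterate is (x₁, x₂)₁ = (-1.469, -0.550).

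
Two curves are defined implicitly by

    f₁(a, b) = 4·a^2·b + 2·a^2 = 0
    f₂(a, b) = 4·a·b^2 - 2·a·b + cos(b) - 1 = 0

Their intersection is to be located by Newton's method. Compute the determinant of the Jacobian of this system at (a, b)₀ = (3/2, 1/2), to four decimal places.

30.2469

J = [[8·a·b + 4·a, 4·a^2], [4·b^2 - 2·b, 8·a·b - 2·a - sin(b)]].
At the point, J = [[12.0000, 9.0000], [0.0000, 2.520574]].
det J = 30.2469.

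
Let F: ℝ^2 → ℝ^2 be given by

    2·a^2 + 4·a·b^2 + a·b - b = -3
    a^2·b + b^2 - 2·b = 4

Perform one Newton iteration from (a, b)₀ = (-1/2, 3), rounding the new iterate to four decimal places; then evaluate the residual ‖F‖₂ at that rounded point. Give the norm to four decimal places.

11.6814

At (-1/2, 3): F = (-19.0000, -0.2500).
Jacobian J = [[4·a + 4·b^2 + b, 8·a·b + a - 1], [2·a·b, a^2 + 2·b - 2]].
At the point, J = [[37.0000, -13.5000], [-3.0000, 4.2500]] (det J = 116.7500).
Solving J·Δ = −F gives Δ = (0.7206, 0.5675).
Then the next iterate is (a, b)₁ = (0.2206, 3.5675).
Re-evaluating at (0.2206, 3.5675): F = (11.547174, 1.765666), so ‖F‖₂ = 11.6814.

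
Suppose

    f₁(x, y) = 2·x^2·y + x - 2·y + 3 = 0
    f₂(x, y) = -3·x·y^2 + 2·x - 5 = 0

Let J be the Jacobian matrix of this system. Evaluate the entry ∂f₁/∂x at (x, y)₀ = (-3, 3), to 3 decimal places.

-35.000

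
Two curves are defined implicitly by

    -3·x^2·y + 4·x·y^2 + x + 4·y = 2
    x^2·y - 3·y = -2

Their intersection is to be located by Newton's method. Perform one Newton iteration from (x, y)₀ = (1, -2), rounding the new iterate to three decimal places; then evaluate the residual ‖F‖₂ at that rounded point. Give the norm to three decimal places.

2.058

At (1, -2): F = (13.000, 6.000).
Jacobian J = [[-6·x·y + 4·y^2 + 1, -3·x^2 + 8·x·y + 4], [2·x·y, x^2 - 3]].
At the point, J = [[29.000, -15.000], [-4.000, -2.000]] (det J = -118.000).
Solving J·Δ = −F gives Δ = (0.542, 1.915).
Then the next iterate is (x, y)₁ = (1.542, -0.085).
Re-evaluating at (1.542, -0.085): F = (-0.14711, 2.05289), so ‖F‖₂ = 2.058.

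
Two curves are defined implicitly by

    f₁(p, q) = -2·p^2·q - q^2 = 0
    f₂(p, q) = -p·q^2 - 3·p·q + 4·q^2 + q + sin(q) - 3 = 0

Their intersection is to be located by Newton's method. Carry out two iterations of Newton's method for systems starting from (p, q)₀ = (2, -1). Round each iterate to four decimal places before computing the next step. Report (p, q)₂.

At (2, -1): F = (7.0000, 3.158529).
Jacobian J = [[-4·p·q, -2·p^2 - 2·q], [-q^2 - 3·q, -2·p·q - 3·p + 8·q + cos(q) + 1]].
At the point, J = [[8.0000, -6.0000], [2.0000, -8.459698]] (det J = -55.677582).
Solving J·Δ = −F gives Δ = (-0.7232, 0.2024).
Then the next iterate is (p, q)₁ = (1.2768, -0.7976).
Round to (1.2768, -0.7976) and repeat: F = (1.964358, 0.274252), J = [[4.073503, -1.665236], [1.756634, -6.476022]].
Δ = (-0.5229, -0.0995), so (p, q)₂ = (0.7539, -0.8971).

(0.7539, -0.8971)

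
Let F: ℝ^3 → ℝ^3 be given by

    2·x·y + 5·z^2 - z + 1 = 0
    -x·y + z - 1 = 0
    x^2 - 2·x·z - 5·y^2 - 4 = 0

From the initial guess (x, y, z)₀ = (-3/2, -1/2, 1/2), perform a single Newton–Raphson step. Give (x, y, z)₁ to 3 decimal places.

At (-3/2, -1/2, 1/2): F = (3.250, -1.250, -1.500).
Jacobian J = [[2·y, 2·x, 10·z - 1], [-y, -x, 1], [2·x - 2·z, -10·y, -2·x]].
At the point, J = [[-1.000, -3.000, 4.000], [0.500, 1.500, 1.000], [-4.000, 5.000, 3.000]] (det J = 51.000).
Solving J·Δ = −F gives Δ = (0.478, 0.757, -0.125).
Then the next iterate is (x, y, z)₁ = (-1.022, 0.257, 0.375).

(-1.022, 0.257, 0.375)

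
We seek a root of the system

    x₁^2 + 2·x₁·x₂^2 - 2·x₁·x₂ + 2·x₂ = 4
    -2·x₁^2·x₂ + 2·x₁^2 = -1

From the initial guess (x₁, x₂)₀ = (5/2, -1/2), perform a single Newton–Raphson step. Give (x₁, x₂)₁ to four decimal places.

(0.0355, -1.8774)

At (5/2, -1/2): F = (5.0000, 19.7500).
Jacobian J = [[2·x₁ + 2·x₂^2 - 2·x₂, 4·x₁·x₂ - 2·x₁ + 2], [-4·x₁·x₂ + 4·x₁, -2·x₁^2]].
At the point, J = [[6.5000, -8.0000], [15.0000, -12.5000]] (det J = 38.7500).
Solving J·Δ = −F gives Δ = (-2.4645, -1.3774).
Then the next iterate is (x₁, x₂)₁ = (0.0355, -1.8774).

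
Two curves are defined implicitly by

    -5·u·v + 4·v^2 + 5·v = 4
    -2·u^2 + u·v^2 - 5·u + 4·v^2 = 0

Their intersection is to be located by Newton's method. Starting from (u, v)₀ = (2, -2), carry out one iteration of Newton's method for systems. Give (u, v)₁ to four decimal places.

At (2, -2): F = (22.0000, 6.0000).
Jacobian J = [[-5·v, -5·u + 8·v + 5], [-4·u + v^2 - 5, 2·u·v + 8·v]].
At the point, J = [[10.0000, -21.0000], [-9.0000, -24.0000]] (det J = -429.0000).
Solving J·Δ = −F gives Δ = (-0.9371, 0.6014).
Then the next iterate is (u, v)₁ = (1.0629, -1.3986).

(1.0629, -1.3986)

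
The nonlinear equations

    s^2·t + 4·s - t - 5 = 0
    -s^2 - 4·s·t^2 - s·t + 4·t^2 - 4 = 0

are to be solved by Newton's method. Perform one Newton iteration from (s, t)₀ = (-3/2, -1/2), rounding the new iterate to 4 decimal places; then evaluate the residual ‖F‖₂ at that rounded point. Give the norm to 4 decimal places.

At (-3/2, -1/2): F = (-11.6250, -4.5000).
Jacobian J = [[2·s·t + 4, s^2 - 1], [-2·s - 4·t^2 - t, -8·s·t - s + 8·t]].
At the point, J = [[5.5000, 1.2500], [2.5000, -8.5000]] (det J = -49.8750).
Solving J·Δ = −F gives Δ = (2.0940, 0.0865).
Then the next iterate is (s, t)₁ = (0.5940, -0.4135).
Re-evaluating at (0.5940, -0.4135): F = (-2.356398, -3.829542), so ‖F‖₂ = 4.4964.

4.4964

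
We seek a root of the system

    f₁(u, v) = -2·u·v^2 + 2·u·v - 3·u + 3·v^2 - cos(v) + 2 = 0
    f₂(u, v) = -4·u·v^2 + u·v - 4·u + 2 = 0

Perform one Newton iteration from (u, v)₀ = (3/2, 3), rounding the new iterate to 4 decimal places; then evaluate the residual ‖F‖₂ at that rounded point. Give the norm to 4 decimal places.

13.4960

At (3/2, 3): F = (7.489992, -53.5000).
Jacobian J = [[-2·v^2 + 2·v - 3, -4·u·v + 2·u + 6·v + sin(v)], [-4·v^2 + v - 4, -8·u·v + u]].
At the point, J = [[-15.0000, 3.141120], [-37.0000, -34.5000]] (det J = 633.721440).
Solving J·Δ = −F gives Δ = (0.1426, -1.7036).
Then the next iterate is (u, v)₁ = (1.6426, 1.2964).
Re-evaluating at (1.6426, 1.2964): F = (0.580845, -13.483496), so ‖F‖₂ = 13.4960.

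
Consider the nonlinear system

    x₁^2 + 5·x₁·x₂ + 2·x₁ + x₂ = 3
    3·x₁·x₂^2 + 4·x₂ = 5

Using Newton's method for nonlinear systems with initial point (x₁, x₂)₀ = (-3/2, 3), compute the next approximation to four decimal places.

(0.6638, 4.0836)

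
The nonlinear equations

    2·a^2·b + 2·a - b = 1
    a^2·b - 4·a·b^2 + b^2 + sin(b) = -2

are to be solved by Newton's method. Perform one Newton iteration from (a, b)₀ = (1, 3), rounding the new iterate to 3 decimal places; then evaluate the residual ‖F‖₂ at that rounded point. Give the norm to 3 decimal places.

At (1, 3): F = (4.000, -21.85888).
Jacobian J = [[4·a·b + 2, 2·a^2 - 1], [2·a·b - 4·b^2, a^2 - 8·a·b + 2·b + cos(b)]].
At the point, J = [[14.000, 1.000], [-30.000, -17.98999]] (det J = -221.85989).
Solving J·Δ = −F gives Δ = (-0.226, -0.838).
Then the next iterate is (a, b)₁ = (0.774, 2.162).
Re-evaluating at (0.774, 2.162): F = (0.97640, -5.67174), so ‖F‖₂ = 5.755.

5.755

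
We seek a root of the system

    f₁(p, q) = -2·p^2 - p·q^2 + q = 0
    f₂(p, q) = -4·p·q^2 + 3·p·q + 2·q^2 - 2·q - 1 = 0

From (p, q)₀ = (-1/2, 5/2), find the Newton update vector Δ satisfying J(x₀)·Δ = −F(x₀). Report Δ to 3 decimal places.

At (-1/2, 5/2): F = (5.125, 15.250).
Jacobian J = [[-4·p - q^2, -2·p·q + 1], [-4·q^2 + 3·q, -8·p·q + 3·p + 4·q - 2]].
At the point, J = [[-4.250, 3.500], [-17.500, 16.500]] (det J = -8.875).
Solving J·Δ = −F gives Δ = (3.514, 2.803).

(3.514, 2.803)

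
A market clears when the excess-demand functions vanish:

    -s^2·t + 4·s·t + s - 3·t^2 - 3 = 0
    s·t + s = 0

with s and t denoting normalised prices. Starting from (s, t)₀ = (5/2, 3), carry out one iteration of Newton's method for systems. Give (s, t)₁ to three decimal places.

(0.541, 2.135)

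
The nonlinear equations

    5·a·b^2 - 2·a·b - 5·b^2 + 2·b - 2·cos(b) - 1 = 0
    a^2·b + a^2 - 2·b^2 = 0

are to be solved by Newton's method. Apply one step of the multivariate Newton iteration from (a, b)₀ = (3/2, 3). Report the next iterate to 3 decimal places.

At (3/2, 3): F = (20.47998, -9.000).
Jacobian J = [[5·b^2 - 2·b, 10·a·b - 2·a - 10·b + 2·sin(b) + 2], [2·a·b + 2·a, a^2 - 4·b]].
At the point, J = [[39.000, 14.28224], [12.000, -9.750]] (det J = -551.63688).
Solving J·Δ = −F gives Δ = (-0.129, -1.082).
Then the next iterate is (a, b)₁ = (1.371, 1.918).

(1.371, 1.918)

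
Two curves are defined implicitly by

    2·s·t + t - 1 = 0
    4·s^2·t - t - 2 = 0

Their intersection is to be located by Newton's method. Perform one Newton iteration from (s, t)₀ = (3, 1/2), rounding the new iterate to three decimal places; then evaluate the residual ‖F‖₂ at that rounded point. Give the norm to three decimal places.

At (3, 1/2): F = (2.500, 15.500).
Jacobian J = [[2·t, 2·s + 1], [8·s·t, 4·s^2 - 1]].
At the point, J = [[1.000, 7.000], [12.000, 35.000]] (det J = -49.000).
Solving J·Δ = −F gives Δ = (-0.429, -0.296).
Then the next iterate is (s, t)₁ = (2.571, 0.204).
Re-evaluating at (2.571, 0.204): F = (0.25297, 3.18979), so ‖F‖₂ = 3.200.

3.200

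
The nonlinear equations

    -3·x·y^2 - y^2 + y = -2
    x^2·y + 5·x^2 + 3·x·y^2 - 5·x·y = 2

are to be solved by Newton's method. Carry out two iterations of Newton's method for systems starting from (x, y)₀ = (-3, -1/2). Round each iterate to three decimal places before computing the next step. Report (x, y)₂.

(9.084, 11.819)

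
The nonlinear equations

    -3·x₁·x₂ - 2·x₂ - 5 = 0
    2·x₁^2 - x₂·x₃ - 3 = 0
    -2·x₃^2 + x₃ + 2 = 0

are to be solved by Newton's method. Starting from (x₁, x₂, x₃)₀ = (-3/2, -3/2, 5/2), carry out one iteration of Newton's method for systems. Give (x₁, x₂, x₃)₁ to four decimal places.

At (-3/2, -3/2, 5/2): F = (-8.7500, 5.2500, -8.0000).
Jacobian J = [[-3·x₂, -3·x₁ - 2, 0], [4·x₁, -x₃, -x₂], [0, 0, -4·x₃ + 1]].
At the point, J = [[4.5000, 2.5000, 0.0000], [-6.0000, -2.5000, 1.5000], [0.0000, 0.0000, -9.0000]] (det J = -33.7500).
Solving J·Δ = −F gives Δ = (-3.2222, 9.3000, -0.8889).
Then the next iterate is (x₁, x₂, x₃)₁ = (-4.7222, 7.8000, 1.6111).

(-4.7222, 7.8000, 1.6111)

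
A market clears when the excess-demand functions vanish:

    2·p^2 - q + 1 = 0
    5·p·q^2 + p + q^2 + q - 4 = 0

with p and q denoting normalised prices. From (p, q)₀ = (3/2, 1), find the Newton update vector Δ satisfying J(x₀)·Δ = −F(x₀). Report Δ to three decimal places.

At (3/2, 1): F = (4.500, 7.000).
Jacobian J = [[4·p, -1], [5·q^2 + 1, 10·p·q + 2·q + 1]].
At the point, J = [[6.000, -1.000], [6.000, 18.000]] (det J = 114.000).
Solving J·Δ = −F gives Δ = (-0.772, -0.132).

(-0.772, -0.132)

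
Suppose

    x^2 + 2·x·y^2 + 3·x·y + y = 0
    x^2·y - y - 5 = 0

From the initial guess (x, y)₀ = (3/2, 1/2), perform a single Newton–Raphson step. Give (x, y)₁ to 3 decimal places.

(8.327, -4.192)

At (3/2, 1/2): F = (5.750, -4.375).
Jacobian J = [[2·x + 2·y^2 + 3·y, 4·x·y + 3·x + 1], [2·x·y, x^2 - 1]].
At the point, J = [[5.000, 8.500], [1.500, 1.250]] (det J = -6.500).
Solving J·Δ = −F gives Δ = (6.827, -4.692).
Then the next iterate is (x, y)₁ = (8.327, -4.192).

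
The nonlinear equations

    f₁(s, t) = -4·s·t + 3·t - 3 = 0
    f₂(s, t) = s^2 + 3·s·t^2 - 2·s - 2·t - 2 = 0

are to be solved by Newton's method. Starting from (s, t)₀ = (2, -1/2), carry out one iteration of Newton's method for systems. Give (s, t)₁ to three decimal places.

At (2, -1/2): F = (-0.500, 0.500).
Jacobian J = [[-4·t, -4·s + 3], [2·s + 3·t^2 - 2, 6·s·t - 2]].
At the point, J = [[2.000, -5.000], [2.750, -8.000]] (det J = -2.250).
Solving J·Δ = −F gives Δ = (2.889, 1.056).
Then the next iterate is (s, t)₁ = (4.889, 0.556).

(4.889, 0.556)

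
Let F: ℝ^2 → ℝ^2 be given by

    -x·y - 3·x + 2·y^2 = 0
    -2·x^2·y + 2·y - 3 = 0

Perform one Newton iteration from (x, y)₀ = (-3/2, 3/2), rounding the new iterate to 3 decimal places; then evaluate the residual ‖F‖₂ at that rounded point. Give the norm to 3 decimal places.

4.812

At (-3/2, 3/2): F = (11.250, -6.750).
Jacobian J = [[-y - 3, -x + 4·y], [-4·x·y, -2·x^2 + 2]].
At the point, J = [[-4.500, 7.500], [9.000, -2.500]] (det J = -56.250).
Solving J·Δ = −F gives Δ = (0.400, -1.260).
Then the next iterate is (x, y)₁ = (-1.100, 0.240).
Re-evaluating at (-1.100, 0.240): F = (3.67920, -3.10080), so ‖F‖₂ = 4.812.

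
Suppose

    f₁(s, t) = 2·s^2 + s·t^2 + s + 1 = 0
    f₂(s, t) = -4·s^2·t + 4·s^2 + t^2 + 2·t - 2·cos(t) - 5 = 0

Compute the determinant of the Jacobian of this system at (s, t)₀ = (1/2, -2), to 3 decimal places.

-9.730

J = [[4·s + t^2 + 1, 2·s·t], [-8·s·t + 8·s, -4·s^2 + 2·t + 2·sin(t) + 2]].
At the point, J = [[7.000, -2.000], [12.000, -4.81859]].
det J = -9.730.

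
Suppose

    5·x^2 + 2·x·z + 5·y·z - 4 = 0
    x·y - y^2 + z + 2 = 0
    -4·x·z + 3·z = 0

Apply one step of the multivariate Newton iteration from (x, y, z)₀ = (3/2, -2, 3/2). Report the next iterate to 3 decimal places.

(1.124, -1.364, 0.751)

At (3/2, -2, 3/2): F = (-3.250, -3.500, -4.500).
Jacobian J = [[10·x + 2·z, 5·z, 2·x + 5·y], [y, x - 2·y, 1], [-4·z, 0, -4·x + 3]].
At the point, J = [[18.000, 7.500, -7.000], [-2.000, 5.500, 1.000], [-6.000, 0.000, -3.000]] (det J = -618.000).
Solving J·Δ = −F gives Δ = (-0.376, 0.636, -0.749).
Then the next iterate is (x, y, z)₁ = (1.124, -1.364, 0.751).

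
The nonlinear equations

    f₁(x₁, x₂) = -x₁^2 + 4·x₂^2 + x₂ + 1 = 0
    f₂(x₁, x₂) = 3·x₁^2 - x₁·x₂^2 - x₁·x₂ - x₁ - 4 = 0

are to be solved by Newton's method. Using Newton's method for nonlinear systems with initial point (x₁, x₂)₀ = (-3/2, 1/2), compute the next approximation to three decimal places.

(-1.084, 0.200)

At (-3/2, 1/2): F = (0.250, 5.375).
Jacobian J = [[-2·x₁, 8·x₂ + 1], [6·x₁ - x₂^2 - x₂ - 1, -2·x₁·x₂ - x₁]].
At the point, J = [[3.000, 5.000], [-10.750, 3.000]] (det J = 62.750).
Solving J·Δ = −F gives Δ = (0.416, -0.300).
Then the next iterate is (x₁, x₂)₁ = (-1.084, 0.200).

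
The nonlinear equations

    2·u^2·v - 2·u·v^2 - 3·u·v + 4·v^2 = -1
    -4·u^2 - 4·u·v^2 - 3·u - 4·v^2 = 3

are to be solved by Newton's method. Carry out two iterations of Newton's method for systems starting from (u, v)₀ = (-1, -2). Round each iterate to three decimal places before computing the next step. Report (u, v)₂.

At (-1, -2): F = (15.000, -4.000).
Jacobian J = [[4·u·v - 2·v^2 - 3·v, 2·u^2 - 4·u·v - 3·u + 8·v], [-8·u - 4·v^2 - 3, -8·u·v - 8·v]].
At the point, J = [[6.000, -19.000], [-11.000, 0.000]] (det J = -209.000).
Solving J·Δ = −F gives Δ = (-0.364, 0.675).
Then the next iterate is (u, v)₁ = (-1.364, -1.325).
Round to (-1.364, -1.325) and repeat: F = (2.45963, -3.79379), J = [[7.69295, -10.01621], [0.88950, -3.85840]].
Δ = (-2.286, -1.510), so (u, v)₂ = (-3.650, -2.835).

(-3.650, -2.835)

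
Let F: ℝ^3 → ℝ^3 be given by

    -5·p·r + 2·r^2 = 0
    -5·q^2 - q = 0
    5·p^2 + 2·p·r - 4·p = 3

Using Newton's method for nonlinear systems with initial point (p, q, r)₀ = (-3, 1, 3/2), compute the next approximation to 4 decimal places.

At (-3, 1, 3/2): F = (27.0000, -6.0000, 45.0000).
Jacobian J = [[-5·r, 0, -5·p + 4·r], [0, -10·q - 1, 0], [10·p + 2·r - 4, 0, 2·p]].
At the point, J = [[-7.5000, 0.0000, 21.0000], [0.0000, -11.0000, 0.0000], [-31.0000, 0.0000, -6.0000]] (det J = -7656.0000).
Solving J·Δ = −F gives Δ = (1.5905, -0.5455, -0.7177).
Then the next iterate is (p, q, r)₁ = (-1.4095, 0.4545, 0.7823).

(-1.4095, 0.4545, 0.7823)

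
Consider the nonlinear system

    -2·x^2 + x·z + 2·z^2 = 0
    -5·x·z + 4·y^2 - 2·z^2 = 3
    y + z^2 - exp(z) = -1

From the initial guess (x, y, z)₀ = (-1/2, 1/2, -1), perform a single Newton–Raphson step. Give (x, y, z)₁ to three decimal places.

At (-1/2, 1/2, -1): F = (2.000, -6.500, 2.13212).
Jacobian J = [[-4·x + z, 0, x + 4·z], [-5·z, 8·y, -5·x - 4·z], [0, 1, 2·z - exp(z)]].
At the point, J = [[1.000, 0.000, -4.500], [5.000, 4.000, 6.500], [0.000, 1.000, -2.36788]] (det J = -38.47152).
Solving J·Δ = −F gives Δ = (0.928, -0.592, 0.651).
Then the next iterate is (x, y, z)₁ = (0.428, -0.092, -0.349).

(0.428, -0.092, -0.349)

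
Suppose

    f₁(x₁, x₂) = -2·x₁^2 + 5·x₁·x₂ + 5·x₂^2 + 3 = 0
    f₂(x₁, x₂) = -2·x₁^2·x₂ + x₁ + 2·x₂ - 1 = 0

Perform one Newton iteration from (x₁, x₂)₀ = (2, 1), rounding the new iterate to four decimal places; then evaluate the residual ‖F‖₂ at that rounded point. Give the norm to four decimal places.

At (2, 1): F = (10.0000, -5.0000).
Jacobian J = [[-4·x₁ + 5·x₂, 5·x₁ + 10·x₂], [-4·x₁·x₂ + 1, -2·x₁^2 + 2]].
At the point, J = [[-3.0000, 20.0000], [-7.0000, -6.0000]] (det J = 158.0000).
Solving J·Δ = −F gives Δ = (-0.2532, -0.5380).
Then the next iterate is (x₁, x₂)₁ = (1.7468, 0.4620).
Re-evaluating at (1.7468, 0.4620): F = (1.999708, -1.148611), so ‖F‖₂ = 2.3061.

2.3061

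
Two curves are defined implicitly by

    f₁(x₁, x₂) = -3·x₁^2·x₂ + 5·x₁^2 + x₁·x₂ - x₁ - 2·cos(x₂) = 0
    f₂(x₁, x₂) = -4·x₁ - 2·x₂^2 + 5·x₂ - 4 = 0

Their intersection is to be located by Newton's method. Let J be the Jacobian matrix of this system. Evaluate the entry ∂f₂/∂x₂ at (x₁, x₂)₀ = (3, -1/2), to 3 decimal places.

7.000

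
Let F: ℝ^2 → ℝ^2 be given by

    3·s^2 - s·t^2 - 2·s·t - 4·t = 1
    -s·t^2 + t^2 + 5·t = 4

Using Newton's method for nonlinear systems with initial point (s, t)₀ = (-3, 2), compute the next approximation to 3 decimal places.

(-1.829, 1.176)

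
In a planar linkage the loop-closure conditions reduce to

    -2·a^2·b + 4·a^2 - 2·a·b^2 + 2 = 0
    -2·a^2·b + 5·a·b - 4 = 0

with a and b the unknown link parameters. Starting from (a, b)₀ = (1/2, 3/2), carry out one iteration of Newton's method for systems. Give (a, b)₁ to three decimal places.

(0.900, 1.100)

At (1/2, 3/2): F = (0.000, -1.000).
Jacobian J = [[-4·a·b + 8·a - 2·b^2, -2·a^2 - 4·a·b], [-4·a·b + 5·b, -2·a^2 + 5·a]].
At the point, J = [[-3.500, -3.500], [4.500, 2.000]] (det J = 8.750).
Solving J·Δ = −F gives Δ = (0.400, -0.400).
Then the next iterate is (a, b)₁ = (0.900, 1.100).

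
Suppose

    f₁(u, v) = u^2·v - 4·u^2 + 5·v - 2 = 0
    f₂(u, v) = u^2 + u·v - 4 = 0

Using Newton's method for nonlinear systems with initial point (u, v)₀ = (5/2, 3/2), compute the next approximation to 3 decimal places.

(1.611, 1.412)

At (5/2, 3/2): F = (-10.125, 6.000).
Jacobian J = [[2·u·v - 8·u, u^2 + 5], [2·u + v, u]].
At the point, J = [[-12.500, 11.250], [6.500, 2.500]] (det J = -104.375).
Solving J·Δ = −F gives Δ = (-0.889, -0.088).
Then the next iterate is (u, v)₁ = (1.611, 1.412).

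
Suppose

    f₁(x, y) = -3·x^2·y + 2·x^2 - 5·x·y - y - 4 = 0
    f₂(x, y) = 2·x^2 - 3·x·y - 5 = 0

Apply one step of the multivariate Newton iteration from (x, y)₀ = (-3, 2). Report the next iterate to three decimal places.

At (-3, 2): F = (-12.000, 31.000).
Jacobian J = [[-6·x·y + 4·x - 5·y, -3·x^2 - 5·x - 1], [4·x - 3·y, -3·x]].
At the point, J = [[14.000, -13.000], [-18.000, 9.000]] (det J = -108.000).
Solving J·Δ = −F gives Δ = (2.731, 2.019).
Then the next iterate is (x, y)₁ = (-0.269, 4.019).

(-0.269, 4.019)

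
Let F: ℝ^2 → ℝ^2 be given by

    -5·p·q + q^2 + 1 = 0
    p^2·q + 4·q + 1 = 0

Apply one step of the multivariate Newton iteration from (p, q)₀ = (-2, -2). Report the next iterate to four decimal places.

(-1.0625, -1.0625)

At (-2, -2): F = (-15.0000, -15.0000).
Jacobian J = [[-5·q, -5·p + 2·q], [2·p·q, p^2 + 4]].
At the point, J = [[10.0000, 6.0000], [8.0000, 8.0000]] (det J = 32.0000).
Solving J·Δ = −F gives Δ = (0.9375, 0.9375).
Then the next iterate is (p, q)₁ = (-1.0625, -1.0625).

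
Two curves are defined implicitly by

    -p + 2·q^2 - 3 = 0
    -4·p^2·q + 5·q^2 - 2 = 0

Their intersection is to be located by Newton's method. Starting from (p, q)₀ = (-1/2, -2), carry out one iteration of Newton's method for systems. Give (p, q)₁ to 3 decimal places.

(0.535, -1.442)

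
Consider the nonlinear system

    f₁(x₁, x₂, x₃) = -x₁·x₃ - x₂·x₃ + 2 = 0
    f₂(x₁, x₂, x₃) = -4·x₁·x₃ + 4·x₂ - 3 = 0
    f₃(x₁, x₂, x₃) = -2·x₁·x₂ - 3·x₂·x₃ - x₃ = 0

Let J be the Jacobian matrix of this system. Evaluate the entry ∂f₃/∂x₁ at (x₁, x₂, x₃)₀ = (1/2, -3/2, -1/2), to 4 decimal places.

3.0000

∂f₃/∂x₁ = -2·x₂.
At (1/2, -3/2, -1/2) this is 3.0000.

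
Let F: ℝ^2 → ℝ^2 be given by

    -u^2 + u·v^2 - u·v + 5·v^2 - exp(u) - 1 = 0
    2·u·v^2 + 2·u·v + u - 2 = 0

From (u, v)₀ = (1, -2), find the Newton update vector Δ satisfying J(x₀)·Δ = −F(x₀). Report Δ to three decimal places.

At (1, -2): F = (21.28172, 3.000).
Jacobian J = [[-2·u + v^2 - v - exp(u), 2·u·v - u + 10·v], [2·v^2 + 2·v + 1, 4·u·v + 2·u]].
At the point, J = [[1.28172, -25.000], [5.000, -6.000]] (det J = 117.30969).
Solving J·Δ = −F gives Δ = (0.449, 0.874).

(0.449, 0.874)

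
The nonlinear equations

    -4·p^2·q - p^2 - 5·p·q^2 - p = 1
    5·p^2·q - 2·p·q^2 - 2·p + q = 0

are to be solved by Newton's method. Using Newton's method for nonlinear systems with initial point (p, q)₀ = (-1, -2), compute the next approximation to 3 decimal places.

At (-1, -2): F = (27.000, -2.000).
Jacobian J = [[-8·p·q - 2·p - 5·q^2 - 1, -4·p^2 - 10·p·q], [10·p·q - 2·q^2 - 2, 5·p^2 - 4·p·q + 1]].
At the point, J = [[-35.000, -24.000], [10.000, -2.000]] (det J = 310.000).
Solving J·Δ = −F gives Δ = (0.329, 0.645).
Then the next iterate is (p, q)₁ = (-0.671, -1.355).

(-0.671, -1.355)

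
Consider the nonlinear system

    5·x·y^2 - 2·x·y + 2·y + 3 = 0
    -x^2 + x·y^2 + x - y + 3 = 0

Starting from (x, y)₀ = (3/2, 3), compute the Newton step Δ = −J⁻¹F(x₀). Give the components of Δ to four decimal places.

(5.2500, -6.1875)

At (3/2, 3): F = (67.5000, 12.7500).
Jacobian J = [[5·y^2 - 2·y, 10·x·y - 2·x + 2], [-2·x + y^2 + 1, 2·x·y - 1]].
At the point, J = [[39.0000, 44.0000], [7.0000, 8.0000]] (det J = 4.0000).
Solving J·Δ = −F gives Δ = (5.2500, -6.1875).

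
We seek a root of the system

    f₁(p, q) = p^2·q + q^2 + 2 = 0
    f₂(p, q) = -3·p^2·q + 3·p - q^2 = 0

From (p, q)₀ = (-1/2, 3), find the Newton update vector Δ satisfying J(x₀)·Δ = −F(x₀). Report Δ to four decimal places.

At (-1/2, 3): F = (11.7500, -12.7500).
Jacobian J = [[2·p·q, p^2 + 2·q], [-6·p·q + 3, -3·p^2 - 2·q]].
At the point, J = [[-3.0000, 6.2500], [12.0000, -6.7500]] (det J = -54.7500).
Solving J·Δ = −F gives Δ = (0.0068, -1.8767).

(0.0068, -1.8767)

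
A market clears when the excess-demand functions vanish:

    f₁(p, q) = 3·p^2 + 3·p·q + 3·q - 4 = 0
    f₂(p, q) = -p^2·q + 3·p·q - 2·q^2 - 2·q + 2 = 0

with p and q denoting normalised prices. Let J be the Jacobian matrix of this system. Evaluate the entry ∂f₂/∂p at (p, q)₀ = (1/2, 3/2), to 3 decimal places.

3.000

∂f₂/∂p = -2·p·q + 3·q.
At (1/2, 3/2) this is 3.000.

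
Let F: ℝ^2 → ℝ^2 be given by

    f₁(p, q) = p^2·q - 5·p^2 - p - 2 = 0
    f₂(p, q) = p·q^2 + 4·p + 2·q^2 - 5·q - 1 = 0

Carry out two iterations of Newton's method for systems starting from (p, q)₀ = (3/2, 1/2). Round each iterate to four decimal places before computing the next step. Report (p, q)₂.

(-0.1711, -0.3014)

At (3/2, 1/2): F = (-13.6250, 3.3750).
Jacobian J = [[2·p·q - 10·p - 1, p^2], [q^2 + 4, 2·p·q + 4·q - 5]].
At the point, J = [[-14.5000, 2.2500], [4.2500, -1.5000]] (det J = 12.1875).
Solving J·Δ = −F gives Δ = (-1.0538, -0.7359).
Then the next iterate is (p, q)₁ = (0.4462, -0.2359).
Round to (0.4462, -0.2359) and repeat: F = (-3.488639, 2.100428), J = [[-5.672517, 0.199094], [4.055649, -6.154117]].
Δ = (-0.6173, -0.0655), so (p, q)₂ = (-0.1711, -0.3014).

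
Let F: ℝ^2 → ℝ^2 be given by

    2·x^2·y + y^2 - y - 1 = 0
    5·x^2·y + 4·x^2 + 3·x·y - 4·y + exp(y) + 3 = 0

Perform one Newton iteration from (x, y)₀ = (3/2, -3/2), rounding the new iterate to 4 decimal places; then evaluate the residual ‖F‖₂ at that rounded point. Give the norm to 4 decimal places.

At (3/2, -3/2): F = (-4.0000, -5.401870).
Jacobian J = [[4·x·y, 2·x^2 + 2·y - 1], [10·x·y + 8·x + 3·y, 5·x^2 + 3·x + exp(y) - 4]].
At the point, J = [[-9.0000, 0.5000], [-15.0000, 11.973130]] (det J = -100.258171).
Solving J·Δ = −F gives Δ = (-0.4508, -0.1135).
Then the next iterate is (x, y)₁ = (1.0492, -1.6135).
Re-evaluating at (1.0492, -1.6135): F = (-0.335466, 0.096949), so ‖F‖₂ = 0.3492.

0.3492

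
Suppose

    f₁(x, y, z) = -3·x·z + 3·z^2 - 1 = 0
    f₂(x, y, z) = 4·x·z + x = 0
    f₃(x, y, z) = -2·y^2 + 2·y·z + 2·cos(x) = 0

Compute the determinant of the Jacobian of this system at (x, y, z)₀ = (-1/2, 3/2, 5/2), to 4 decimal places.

J = [[-3·z, 0, -3·x + 6·z], [4·z + 1, 0, 4·x], [-2·sin(x), -4·y + 2·z, 2·y]].
At the point, J = [[-7.5000, 0.0000, 16.5000], [11.0000, 0.0000, -2.0000], [0.958851, -1.0000, 3.0000]].
det J = -166.5000.

-166.5000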